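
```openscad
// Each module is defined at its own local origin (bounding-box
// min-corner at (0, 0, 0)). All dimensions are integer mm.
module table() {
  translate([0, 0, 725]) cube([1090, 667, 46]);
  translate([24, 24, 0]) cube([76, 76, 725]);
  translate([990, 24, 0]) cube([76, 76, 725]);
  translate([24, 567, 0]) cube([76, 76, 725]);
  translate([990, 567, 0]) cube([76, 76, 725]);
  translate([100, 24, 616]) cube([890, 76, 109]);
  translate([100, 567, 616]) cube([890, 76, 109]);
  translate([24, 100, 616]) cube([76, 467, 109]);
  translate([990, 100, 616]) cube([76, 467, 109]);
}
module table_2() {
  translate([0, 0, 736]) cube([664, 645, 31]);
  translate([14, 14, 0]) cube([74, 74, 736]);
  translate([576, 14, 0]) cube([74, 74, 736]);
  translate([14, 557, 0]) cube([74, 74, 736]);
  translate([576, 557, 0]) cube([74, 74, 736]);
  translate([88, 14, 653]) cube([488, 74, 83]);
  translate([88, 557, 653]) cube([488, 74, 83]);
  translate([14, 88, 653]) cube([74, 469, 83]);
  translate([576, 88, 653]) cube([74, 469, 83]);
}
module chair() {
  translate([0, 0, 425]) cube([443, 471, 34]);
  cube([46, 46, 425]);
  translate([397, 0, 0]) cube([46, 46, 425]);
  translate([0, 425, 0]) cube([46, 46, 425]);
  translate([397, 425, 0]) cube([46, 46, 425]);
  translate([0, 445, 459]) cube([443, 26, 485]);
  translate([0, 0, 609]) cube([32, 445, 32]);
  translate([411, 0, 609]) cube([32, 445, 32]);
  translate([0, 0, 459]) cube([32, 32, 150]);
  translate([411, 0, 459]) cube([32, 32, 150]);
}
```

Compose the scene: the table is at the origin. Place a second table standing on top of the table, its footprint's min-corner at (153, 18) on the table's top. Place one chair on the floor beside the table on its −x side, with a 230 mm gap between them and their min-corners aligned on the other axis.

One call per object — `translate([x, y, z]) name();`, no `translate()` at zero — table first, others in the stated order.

table();
translate([153, 18, 771]) table_2();
translate([-673, 0, 0]) chair();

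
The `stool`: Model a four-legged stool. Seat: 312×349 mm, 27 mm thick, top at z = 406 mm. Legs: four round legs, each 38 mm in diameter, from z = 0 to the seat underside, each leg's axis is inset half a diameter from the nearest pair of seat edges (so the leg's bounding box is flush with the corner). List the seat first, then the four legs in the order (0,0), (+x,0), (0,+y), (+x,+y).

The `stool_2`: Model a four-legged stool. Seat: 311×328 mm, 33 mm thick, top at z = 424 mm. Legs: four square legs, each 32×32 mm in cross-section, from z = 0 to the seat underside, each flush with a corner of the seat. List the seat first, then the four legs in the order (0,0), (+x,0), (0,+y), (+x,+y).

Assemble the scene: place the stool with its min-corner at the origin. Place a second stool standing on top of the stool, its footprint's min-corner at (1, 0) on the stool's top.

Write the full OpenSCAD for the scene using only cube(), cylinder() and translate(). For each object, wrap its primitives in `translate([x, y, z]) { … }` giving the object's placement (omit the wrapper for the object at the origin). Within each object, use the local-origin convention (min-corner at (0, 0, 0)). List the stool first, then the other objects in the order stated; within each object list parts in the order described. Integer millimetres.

translate([0, 0, 379]) cube([312, 349, 27]);
translate([19, 19, 0]) cylinder(h = 379, r = 19);
translate([293, 19, 0]) cylinder(h = 379, r = 19);
translate([19, 330, 0]) cylinder(h = 379, r = 19);
translate([293, 330, 0]) cylinder(h = 379, r = 19);
translate([1, 0, 406]) {
  translate([0, 0, 391]) cube([311, 328, 33]);
  cube([32, 32, 391]);
  translate([279, 0, 0]) cube([32, 32, 391]);
  translate([0, 296, 0]) cube([32, 32, 391]);
  translate([279, 296, 0]) cube([32, 32, 391]);
}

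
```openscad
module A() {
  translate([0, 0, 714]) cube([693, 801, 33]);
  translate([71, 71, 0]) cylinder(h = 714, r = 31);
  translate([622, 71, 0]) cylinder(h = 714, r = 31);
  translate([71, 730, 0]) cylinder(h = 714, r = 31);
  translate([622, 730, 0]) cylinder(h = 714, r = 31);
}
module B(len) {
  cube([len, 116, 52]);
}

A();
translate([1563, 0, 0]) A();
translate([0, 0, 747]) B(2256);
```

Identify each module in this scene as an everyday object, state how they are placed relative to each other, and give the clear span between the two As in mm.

A is a table. B is a beam. A beam spans the tops of two tables. The clear span between the two tables is 870 mm.

Second table starts at x = 1563; first ends at x = 693; clear span = 1563 − 693 = 870 mm.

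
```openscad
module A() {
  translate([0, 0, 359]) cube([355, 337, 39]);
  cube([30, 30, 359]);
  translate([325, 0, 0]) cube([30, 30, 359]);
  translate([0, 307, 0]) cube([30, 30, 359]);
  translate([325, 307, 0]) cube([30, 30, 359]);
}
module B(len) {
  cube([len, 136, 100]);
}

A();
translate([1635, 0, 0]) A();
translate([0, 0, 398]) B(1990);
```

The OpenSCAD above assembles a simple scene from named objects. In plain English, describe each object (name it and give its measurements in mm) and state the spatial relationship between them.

A is a simple wooden stool: a rectangular seat 355 mm (x) by 337 mm (y), 39 mm thick, top face at z = 398 mm, on four square legs, each 30×30 mm in cross-section. The legs rest on z = 0, each flush with a corner of the seat.

B is a rectangular beam 1990 mm long (x), 136 mm deep (y), 100 mm thick (z).

The beam spans the tops of two stools placed 1280 mm apart, resting at z = 398 mm.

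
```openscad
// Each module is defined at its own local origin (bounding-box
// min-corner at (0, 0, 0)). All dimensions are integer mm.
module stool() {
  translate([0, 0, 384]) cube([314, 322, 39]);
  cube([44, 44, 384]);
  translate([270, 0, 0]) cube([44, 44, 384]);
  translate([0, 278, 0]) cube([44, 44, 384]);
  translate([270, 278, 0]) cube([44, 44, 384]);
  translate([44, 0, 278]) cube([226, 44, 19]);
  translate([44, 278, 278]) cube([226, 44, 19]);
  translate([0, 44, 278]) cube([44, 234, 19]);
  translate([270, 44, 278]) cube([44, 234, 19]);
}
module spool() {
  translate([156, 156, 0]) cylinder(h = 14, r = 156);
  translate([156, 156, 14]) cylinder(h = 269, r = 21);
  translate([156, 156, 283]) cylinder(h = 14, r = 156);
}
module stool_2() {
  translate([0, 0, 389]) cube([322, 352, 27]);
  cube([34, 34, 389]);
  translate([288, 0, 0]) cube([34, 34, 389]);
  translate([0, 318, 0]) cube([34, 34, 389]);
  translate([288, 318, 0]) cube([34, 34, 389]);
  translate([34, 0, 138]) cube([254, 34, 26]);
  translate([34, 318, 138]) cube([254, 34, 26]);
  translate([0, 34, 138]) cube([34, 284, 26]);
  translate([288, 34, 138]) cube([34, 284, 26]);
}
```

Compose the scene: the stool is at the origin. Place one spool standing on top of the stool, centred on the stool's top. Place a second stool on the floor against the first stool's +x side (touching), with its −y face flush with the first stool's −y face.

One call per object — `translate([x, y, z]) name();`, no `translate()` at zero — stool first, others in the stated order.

stool();
translate([1, 5, 423]) spool();
translate([314, 0, 0]) stool_2();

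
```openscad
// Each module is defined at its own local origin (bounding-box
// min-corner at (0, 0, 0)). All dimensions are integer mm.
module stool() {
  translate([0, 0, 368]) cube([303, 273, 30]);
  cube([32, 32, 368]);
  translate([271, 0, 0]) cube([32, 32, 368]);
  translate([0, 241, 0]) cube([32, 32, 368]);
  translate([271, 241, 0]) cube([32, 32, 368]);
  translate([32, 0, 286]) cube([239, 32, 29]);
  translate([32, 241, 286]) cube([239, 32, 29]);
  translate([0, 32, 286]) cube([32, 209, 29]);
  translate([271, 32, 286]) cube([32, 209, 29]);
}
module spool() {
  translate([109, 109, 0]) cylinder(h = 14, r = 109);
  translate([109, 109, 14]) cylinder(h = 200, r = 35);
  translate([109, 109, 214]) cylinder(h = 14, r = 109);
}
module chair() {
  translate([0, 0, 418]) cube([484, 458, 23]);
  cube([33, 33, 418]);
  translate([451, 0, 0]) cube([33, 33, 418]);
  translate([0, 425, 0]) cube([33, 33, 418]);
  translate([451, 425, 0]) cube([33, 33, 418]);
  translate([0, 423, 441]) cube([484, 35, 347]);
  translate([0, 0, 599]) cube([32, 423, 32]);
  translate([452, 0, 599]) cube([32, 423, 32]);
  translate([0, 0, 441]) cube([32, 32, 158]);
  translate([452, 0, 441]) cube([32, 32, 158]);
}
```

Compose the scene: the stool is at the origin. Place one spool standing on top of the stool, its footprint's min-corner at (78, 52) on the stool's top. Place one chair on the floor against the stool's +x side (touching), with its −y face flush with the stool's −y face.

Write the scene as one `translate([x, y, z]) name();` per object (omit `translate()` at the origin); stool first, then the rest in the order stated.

stool();
translate([78, 52, 398]) spool();
translate([303, 0, 0]) chair();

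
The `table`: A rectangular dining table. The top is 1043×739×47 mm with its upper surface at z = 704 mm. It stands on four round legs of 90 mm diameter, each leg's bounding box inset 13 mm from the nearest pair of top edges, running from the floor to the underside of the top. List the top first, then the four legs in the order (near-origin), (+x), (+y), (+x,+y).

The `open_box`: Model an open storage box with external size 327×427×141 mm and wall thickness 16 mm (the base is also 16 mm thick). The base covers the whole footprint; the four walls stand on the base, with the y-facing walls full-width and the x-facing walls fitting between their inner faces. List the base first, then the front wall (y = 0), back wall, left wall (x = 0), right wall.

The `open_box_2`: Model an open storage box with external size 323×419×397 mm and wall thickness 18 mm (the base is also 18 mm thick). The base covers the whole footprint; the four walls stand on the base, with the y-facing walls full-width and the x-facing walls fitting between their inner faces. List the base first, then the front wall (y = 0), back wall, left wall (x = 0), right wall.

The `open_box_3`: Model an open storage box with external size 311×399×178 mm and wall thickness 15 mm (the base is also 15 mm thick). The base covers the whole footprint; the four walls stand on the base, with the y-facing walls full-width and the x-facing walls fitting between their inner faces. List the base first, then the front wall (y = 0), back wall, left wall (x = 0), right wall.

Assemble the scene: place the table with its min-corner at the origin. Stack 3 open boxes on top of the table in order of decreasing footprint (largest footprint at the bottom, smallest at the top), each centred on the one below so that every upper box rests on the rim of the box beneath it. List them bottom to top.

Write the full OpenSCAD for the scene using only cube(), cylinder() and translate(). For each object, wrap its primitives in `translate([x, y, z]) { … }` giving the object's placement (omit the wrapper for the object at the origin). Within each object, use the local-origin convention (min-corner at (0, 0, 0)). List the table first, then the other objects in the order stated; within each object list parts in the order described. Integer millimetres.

translate([0, 0, 657]) cube([1043, 739, 47]);
translate([58, 58, 0]) cylinder(h = 657, r = 45);
translate([985, 58, 0]) cylinder(h = 657, r = 45);
translate([58, 681, 0]) cylinder(h = 657, r = 45);
translate([985, 681, 0]) cylinder(h = 657, r = 45);
translate([358, 156, 704]) {
  cube([327, 427, 16]);
  translate([0, 0, 16]) cube([327, 16, 125]);
  translate([0, 411, 16]) cube([327, 16, 125]);
  translate([0, 16, 16]) cube([16, 395, 125]);
  translate([311, 16, 16]) cube([16, 395, 125]);
}
translate([360, 160, 845]) {
  cube([323, 419, 18]);
  translate([0, 0, 18]) cube([323, 18, 379]);
  translate([0, 401, 18]) cube([323, 18, 379]);
  translate([0, 18, 18]) cube([18, 383, 379]);
  translate([305, 18, 18]) cube([18, 383, 379]);
}
translate([366, 170, 1242]) {
  cube([311, 399, 15]);
  translate([0, 0, 15]) cube([311, 15, 163]);
  translate([0, 384, 15]) cube([311, 15, 163]);
  translate([0, 15, 15]) cube([15, 369, 163]);
  translate([296, 15, 15]) cube([15, 369, 163]);
}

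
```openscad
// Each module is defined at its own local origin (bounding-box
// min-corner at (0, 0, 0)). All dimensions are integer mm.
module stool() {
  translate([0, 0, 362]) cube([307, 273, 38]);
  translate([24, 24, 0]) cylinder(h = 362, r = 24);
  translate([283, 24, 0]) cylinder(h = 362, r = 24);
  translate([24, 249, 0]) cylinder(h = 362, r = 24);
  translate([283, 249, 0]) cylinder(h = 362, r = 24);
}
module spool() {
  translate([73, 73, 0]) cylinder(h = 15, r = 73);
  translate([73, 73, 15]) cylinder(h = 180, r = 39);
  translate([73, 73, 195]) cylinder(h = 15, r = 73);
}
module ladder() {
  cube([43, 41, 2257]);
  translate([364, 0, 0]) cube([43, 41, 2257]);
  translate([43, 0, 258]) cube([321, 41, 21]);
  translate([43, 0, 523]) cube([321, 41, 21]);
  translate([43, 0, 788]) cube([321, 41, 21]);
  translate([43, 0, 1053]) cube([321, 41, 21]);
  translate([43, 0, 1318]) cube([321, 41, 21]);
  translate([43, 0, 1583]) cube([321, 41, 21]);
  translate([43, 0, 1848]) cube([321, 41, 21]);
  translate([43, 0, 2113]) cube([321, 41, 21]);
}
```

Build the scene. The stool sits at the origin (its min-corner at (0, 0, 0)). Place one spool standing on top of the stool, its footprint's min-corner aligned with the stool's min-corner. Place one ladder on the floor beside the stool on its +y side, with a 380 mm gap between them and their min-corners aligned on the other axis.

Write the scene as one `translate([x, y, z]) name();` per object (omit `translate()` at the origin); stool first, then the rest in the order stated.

stool();
translate([0, 0, 400]) spool();
translate([0, 653, 0]) ladder();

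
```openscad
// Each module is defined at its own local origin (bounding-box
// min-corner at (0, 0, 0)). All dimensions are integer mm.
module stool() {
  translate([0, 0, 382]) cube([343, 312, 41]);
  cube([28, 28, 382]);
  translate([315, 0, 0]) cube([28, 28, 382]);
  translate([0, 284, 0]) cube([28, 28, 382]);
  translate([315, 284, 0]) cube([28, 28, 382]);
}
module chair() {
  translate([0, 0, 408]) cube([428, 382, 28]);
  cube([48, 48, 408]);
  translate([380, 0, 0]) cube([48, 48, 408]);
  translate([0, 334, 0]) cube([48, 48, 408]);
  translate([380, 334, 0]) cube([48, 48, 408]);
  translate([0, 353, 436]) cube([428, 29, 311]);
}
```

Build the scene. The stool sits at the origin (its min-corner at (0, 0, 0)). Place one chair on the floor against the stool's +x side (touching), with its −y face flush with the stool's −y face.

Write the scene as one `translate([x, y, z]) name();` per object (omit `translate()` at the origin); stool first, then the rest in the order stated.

stool();
translate([343, 0, 0]) chair();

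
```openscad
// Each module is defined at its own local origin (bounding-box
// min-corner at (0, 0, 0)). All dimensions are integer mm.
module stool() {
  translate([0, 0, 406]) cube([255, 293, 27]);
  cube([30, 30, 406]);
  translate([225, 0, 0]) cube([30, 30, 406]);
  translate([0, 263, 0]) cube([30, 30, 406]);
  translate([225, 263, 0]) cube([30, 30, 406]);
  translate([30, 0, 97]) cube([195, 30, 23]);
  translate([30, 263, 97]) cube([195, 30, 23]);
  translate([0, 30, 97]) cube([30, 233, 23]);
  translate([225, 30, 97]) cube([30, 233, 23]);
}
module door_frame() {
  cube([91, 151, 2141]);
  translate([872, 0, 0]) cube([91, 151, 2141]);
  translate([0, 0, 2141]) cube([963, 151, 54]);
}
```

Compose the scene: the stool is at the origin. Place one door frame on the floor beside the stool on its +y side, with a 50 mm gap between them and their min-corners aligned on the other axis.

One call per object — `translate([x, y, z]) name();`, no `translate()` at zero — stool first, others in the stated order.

stool();
translate([0, 343, 0]) door_frame();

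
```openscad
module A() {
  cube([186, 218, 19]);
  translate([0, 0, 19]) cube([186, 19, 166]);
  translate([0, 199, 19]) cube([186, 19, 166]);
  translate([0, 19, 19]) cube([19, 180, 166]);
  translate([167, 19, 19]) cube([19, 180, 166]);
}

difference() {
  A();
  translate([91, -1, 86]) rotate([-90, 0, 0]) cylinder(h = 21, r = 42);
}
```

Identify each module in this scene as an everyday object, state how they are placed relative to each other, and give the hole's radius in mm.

A is an open box. The open box has a circular hole through its front wall. The hole's radius is 42 mm.

The subtracted cylinder has r = 42 mm.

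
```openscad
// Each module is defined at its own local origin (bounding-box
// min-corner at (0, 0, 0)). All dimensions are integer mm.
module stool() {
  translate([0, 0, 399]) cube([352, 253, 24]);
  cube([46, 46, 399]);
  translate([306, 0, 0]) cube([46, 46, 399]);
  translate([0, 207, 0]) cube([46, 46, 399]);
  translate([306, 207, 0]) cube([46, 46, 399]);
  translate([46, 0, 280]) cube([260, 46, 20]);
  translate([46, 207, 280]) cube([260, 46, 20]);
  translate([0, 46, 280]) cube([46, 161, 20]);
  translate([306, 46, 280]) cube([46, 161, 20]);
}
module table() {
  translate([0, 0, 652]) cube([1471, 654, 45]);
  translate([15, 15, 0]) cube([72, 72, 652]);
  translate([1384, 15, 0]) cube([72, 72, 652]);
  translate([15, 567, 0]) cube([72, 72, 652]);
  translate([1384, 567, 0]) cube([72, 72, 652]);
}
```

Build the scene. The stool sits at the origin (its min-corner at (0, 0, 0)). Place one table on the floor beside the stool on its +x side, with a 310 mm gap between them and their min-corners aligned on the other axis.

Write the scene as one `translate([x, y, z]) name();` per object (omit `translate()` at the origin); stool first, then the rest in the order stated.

stool();
translate([662, 0, 0]) table();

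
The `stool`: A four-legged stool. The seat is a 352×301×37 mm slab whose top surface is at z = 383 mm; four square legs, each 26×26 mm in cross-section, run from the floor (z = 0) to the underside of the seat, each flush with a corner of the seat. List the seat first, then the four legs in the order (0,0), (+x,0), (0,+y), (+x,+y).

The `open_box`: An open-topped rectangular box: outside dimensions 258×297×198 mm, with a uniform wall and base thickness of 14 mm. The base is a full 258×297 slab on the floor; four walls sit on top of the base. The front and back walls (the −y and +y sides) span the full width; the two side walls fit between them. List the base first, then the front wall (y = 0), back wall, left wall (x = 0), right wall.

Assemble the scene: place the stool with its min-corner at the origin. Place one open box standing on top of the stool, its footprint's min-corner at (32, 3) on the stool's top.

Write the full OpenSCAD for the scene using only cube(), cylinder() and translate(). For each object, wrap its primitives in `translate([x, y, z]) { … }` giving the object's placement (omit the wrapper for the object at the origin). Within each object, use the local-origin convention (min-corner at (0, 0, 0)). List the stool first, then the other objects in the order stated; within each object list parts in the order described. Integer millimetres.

translate([0, 0, 346]) cube([352, 301, 37]);
cube([26, 26, 346]);
translate([326, 0, 0]) cube([26, 26, 346]);
translate([0, 275, 0]) cube([26, 26, 346]);
translate([326, 275, 0]) cube([26, 26, 346]);
translate([32, 3, 383]) {
  cube([258, 297, 14]);
  translate([0, 0, 14]) cube([258, 14, 184]);
  translate([0, 283, 14]) cube([258, 14, 184]);
  translate([0, 14, 14]) cube([14, 269, 184]);
  translate([244, 14, 14]) cube([14, 269, 184]);
}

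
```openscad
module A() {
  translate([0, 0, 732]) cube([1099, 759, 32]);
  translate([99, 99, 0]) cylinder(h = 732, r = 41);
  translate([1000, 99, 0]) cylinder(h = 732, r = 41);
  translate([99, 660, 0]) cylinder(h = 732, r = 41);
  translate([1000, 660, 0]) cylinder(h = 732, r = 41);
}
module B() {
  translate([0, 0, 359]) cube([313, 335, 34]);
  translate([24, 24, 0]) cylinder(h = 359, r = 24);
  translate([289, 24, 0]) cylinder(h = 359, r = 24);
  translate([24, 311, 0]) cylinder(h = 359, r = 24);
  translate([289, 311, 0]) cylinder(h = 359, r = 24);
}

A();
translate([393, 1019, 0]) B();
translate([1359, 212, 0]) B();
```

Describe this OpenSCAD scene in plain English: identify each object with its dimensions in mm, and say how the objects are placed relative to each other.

A is a table with a 1099×759 mm rectangular top, 32 mm thick, top surface at z = 764 mm, supported by four round legs of 82 mm diameter, each leg's bounding box inset 58 mm from the nearest pair of top edges, running from the floor.

B is a four-legged stool. The seat is a 313×335×34 mm slab whose top surface is at z = 393 mm; four round legs, each 48 mm in diameter, run from the floor (z = 0) to the underside of the seat, each leg's axis is inset half a diameter from the nearest pair of seat edges (so the leg's bounding box is flush with the corner).

Two stools sit around the table at the +y, +x sides.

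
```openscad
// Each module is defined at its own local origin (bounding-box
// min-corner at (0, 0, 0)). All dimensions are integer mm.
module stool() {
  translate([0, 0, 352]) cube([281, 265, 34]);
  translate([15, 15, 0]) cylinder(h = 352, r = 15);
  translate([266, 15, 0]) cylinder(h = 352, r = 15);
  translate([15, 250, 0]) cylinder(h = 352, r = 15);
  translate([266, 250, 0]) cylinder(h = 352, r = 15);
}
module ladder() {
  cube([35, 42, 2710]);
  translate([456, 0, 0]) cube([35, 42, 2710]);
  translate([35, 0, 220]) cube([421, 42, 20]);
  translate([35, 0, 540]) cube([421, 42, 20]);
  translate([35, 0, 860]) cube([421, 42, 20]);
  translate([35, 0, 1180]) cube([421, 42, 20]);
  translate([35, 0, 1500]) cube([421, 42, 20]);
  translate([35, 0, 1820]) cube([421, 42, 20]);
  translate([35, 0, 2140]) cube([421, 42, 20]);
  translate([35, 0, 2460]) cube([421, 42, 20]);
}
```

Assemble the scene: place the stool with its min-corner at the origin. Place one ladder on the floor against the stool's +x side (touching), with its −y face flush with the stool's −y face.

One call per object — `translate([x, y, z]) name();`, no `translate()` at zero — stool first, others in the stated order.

stool();
translate([281, 0, 0]) ladder();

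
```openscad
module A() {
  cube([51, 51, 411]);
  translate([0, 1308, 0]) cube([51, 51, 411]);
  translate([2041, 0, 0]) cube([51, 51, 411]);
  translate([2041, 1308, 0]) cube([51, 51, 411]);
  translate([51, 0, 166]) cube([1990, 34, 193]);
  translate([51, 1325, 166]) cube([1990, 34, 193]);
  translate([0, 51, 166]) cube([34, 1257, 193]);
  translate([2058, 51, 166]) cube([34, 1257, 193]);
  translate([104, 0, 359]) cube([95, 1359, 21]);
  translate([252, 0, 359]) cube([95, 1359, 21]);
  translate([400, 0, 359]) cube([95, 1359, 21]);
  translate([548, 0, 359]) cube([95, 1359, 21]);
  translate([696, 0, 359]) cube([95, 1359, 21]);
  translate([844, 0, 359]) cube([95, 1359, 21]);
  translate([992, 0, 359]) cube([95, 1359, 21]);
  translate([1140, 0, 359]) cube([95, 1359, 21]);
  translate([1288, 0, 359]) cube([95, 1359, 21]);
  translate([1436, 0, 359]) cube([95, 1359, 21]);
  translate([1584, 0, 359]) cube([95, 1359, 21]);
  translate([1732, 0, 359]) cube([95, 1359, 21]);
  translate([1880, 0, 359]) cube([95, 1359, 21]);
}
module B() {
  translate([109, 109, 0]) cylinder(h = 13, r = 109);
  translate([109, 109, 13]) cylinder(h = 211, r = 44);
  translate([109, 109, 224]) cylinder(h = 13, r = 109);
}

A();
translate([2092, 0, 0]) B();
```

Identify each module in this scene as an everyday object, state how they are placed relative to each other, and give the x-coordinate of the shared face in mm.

The bed frame's +x face and the spool's −x face are both at x = 2092 mm.

A is a bed frame. B is a spool. The spool is against the bed frame's +x side, with their −y faces flush. The x-coordinate of the shared face is 2092 mm.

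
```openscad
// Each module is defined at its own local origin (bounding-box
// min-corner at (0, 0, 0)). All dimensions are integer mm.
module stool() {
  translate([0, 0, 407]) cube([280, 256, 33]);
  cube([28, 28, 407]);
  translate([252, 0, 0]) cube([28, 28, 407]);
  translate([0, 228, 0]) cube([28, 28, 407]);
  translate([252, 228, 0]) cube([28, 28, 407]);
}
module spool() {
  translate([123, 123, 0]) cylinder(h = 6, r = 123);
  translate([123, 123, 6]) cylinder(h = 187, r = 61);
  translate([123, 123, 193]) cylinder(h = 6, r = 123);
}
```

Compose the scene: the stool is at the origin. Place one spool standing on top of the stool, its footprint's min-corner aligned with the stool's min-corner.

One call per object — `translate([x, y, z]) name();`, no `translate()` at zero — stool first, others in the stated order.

stool();
translate([0, 0, 440]) spool();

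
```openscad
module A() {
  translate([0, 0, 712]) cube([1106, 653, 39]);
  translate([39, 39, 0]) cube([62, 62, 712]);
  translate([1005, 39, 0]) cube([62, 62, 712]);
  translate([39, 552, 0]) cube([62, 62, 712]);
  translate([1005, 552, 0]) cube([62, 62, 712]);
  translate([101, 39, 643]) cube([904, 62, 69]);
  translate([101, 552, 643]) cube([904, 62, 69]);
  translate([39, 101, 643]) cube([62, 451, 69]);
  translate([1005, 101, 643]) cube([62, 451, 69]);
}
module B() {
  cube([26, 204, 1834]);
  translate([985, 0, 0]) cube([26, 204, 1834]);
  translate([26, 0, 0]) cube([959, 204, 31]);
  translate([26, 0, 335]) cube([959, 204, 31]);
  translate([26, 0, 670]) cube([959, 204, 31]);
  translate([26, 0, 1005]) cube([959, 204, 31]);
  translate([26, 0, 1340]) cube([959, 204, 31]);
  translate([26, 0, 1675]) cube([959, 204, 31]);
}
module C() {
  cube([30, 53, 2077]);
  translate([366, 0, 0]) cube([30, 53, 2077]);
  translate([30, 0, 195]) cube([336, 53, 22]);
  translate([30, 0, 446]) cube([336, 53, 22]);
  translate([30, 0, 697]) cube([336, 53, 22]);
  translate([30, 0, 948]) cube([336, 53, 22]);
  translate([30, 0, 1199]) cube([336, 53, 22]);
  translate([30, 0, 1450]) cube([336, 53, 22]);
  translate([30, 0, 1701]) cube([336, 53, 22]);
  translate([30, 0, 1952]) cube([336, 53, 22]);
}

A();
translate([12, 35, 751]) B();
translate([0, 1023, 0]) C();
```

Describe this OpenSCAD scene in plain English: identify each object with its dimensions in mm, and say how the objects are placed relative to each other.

A is a table: top 1106 mm (x) × 653 mm (y), 39 mm thick, upper face at z = 751 mm, on four 62×62 mm square legs, each inset 39 mm from the nearest pair of top edges, running from z = 0 to the bottom of the top. Four apron rails, 62 mm thick and 69 mm tall, run between adjacent legs with their top edges flush with the underside of the top and their outer faces flush with the legs' outer faces.

B is an open bookshelf. Two side panels, each 26 mm thick, 204 mm deep and 1834 mm tall, stand 1011 mm apart (outside-to-outside). Between them sit 6 shelves, each 31 mm thick and 204 mm deep, spanning the full gap between the sides. The bottom shelf rests on the floor (its underside at z = 0) and the clear gap between one shelf's top and the next shelf's underside is 304 mm.

C is a wooden ladder with two side rails of 30×53 mm section and 2077 mm height, set 396 mm apart overall. Between them run 8 rectangular rungs (53 mm deep, 22 mm thick), front faces flush with the rails' −y face. The bottom of the first rung is 195 mm above the floor and each subsequent rung is 251 mm higher than the one below.

The bookshelf is on top of the table. The ladder is on the floor beside the table on its +y side.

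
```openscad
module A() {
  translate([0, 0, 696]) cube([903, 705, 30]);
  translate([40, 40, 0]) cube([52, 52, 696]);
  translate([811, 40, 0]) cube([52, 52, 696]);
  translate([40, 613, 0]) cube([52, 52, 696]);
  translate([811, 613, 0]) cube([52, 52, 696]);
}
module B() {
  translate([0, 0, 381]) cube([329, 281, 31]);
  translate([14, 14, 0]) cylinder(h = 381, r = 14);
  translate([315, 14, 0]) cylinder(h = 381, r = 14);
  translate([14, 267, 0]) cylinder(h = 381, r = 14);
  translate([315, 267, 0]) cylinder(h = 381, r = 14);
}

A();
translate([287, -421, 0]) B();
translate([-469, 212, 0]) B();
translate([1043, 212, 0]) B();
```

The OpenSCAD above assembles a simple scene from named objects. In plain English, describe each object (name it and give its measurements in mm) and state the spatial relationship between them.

A is a rectangular dining table. The top is 903×705×30 mm with its upper surface at z = 726 mm. It stands on four 52×52 mm square legs, each inset 40 mm from the nearest pair of top edges, running from the floor to the underside of the top.

B is a four-legged stool. The seat is 329×281 mm, 31 mm thick, top at z = 412 mm. It stands on four round legs, each 28 mm in diameter, from z = 0 to the seat underside, each leg's axis is inset half a diameter from the nearest pair of seat edges (so the leg's bounding box is flush with the corner).

Three stools sit around the table at the −y, −x, +x sides.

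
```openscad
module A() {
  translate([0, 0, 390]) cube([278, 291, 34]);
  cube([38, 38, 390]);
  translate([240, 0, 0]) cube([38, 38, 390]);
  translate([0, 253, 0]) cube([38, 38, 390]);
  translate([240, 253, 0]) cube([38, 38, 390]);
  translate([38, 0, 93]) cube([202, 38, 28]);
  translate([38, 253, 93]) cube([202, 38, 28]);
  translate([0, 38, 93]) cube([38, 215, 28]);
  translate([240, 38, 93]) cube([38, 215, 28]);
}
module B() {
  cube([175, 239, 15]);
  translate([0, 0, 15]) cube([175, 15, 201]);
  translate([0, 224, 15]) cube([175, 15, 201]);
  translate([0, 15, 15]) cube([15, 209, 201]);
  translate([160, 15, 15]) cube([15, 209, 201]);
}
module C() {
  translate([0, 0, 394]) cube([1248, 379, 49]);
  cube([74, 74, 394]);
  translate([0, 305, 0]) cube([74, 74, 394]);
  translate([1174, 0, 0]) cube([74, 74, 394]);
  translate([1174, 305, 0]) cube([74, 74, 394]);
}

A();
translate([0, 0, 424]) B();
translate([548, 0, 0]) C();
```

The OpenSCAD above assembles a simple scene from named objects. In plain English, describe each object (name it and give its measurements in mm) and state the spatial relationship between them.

A is a simple wooden stool: a rectangular seat 278 mm (x) by 291 mm (y), 34 mm thick, top face at z = 424 mm, on four square legs, each 38×38 mm in cross-section. The legs rest on z = 0, each flush with a corner of the seat. Four stretchers, 38 mm wide and 28 mm tall, connect adjacent legs with their undersides at z = 93 mm, each running between the inner faces of the legs it joins and aligned with the legs' outer faces on the other axis.

B is an open-topped rectangular box: outside dimensions 175×239×216 mm, with a uniform wall and base thickness of 15 mm. The base is a full 175×239 slab on the floor; four walls sit on top of the base. The front and back walls (the −y and +y sides) span the full width; the two side walls fit between them.

C is a bench: a 1248×379 mm seat slab, 49 mm thick, top at z = 443 mm, on four 74×74 mm square legs flush with the seat corners and standing on z = 0.

The open box is on top of the stool. The bench is on the floor beside the stool on its +x side.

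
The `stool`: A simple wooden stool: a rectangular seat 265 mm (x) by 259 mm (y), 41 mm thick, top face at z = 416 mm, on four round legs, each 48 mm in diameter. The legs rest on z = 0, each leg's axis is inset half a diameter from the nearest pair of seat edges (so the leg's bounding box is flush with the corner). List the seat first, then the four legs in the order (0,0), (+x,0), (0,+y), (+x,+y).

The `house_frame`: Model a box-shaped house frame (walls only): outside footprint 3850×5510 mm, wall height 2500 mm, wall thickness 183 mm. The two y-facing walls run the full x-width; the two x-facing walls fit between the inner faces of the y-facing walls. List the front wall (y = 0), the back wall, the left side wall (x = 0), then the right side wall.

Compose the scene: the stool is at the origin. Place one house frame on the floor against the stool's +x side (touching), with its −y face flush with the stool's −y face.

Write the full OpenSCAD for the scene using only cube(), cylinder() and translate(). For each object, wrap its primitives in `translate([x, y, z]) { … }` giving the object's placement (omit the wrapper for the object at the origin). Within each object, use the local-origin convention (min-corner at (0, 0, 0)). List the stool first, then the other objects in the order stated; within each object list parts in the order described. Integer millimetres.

translate([0, 0, 375]) cube([265, 259, 41]);
translate([24, 24, 0]) cylinder(h = 375, r = 24);
translate([241, 24, 0]) cylinder(h = 375, r = 24);
translate([24, 235, 0]) cylinder(h = 375, r = 24);
translate([241, 235, 0]) cylinder(h = 375, r = 24);
translate([265, 0, 0]) {
  cube([3850, 183, 2500]);
  translate([0, 5327, 0]) cube([3850, 183, 2500]);
  translate([0, 183, 0]) cube([183, 5144, 2500]);
  translate([3667, 183, 0]) cube([183, 5144, 2500]);
}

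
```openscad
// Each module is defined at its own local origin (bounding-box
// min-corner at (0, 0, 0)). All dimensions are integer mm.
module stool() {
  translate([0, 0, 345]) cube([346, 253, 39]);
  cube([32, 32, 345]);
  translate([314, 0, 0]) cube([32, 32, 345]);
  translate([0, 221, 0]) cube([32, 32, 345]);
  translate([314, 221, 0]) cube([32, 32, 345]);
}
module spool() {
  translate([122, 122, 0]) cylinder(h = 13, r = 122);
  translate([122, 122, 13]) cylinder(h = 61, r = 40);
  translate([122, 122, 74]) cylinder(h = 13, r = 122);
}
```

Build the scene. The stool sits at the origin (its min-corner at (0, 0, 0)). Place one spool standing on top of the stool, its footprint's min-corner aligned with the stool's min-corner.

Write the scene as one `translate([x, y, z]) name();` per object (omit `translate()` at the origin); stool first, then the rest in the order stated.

stool();
translate([0, 0, 384]) spool();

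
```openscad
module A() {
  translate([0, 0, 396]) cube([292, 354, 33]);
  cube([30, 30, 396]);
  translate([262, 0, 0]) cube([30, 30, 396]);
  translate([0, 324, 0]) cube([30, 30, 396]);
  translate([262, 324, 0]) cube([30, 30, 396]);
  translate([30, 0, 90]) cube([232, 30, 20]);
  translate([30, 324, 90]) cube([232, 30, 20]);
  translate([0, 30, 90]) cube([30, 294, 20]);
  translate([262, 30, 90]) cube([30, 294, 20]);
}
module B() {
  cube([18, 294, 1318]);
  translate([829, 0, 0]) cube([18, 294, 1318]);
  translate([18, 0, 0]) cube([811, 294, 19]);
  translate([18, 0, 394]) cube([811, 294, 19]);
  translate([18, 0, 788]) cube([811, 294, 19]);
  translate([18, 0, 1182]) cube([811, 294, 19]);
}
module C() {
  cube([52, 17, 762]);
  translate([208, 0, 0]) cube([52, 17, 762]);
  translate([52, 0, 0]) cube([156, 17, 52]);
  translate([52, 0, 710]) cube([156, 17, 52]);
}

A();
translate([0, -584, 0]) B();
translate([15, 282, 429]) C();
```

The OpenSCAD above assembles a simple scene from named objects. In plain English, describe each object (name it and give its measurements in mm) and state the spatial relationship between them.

A is a four-legged stool. The seat is a 292×354×33 mm slab whose top surface is at z = 429 mm; four square legs, each 30×30 mm in cross-section, run from the floor (z = 0) to the underside of the seat, each flush with a corner of the seat. Four stretchers, 30 mm wide and 20 mm tall, connect adjacent legs with their undersides at z = 90 mm, each running between the inner faces of the legs it joins and aligned with the legs' outer faces on the other axis.

B is a bookshelf 847 mm wide overall, 294 mm deep and 1318 mm tall. The two sides are 18 mm thick vertical panels. 4 horizontal shelves of 19 mm thickness span between the inner faces of the sides; the lowest shelf sits on the floor and shelves are stacked with a clear vertical gap of 375 mm between each pair.

C is a picture frame with a 156×658 mm rectangular opening (x by z) and a uniform 52 mm border on every side. Frame depth is 17 mm along y. It is built from two vertical stiles running the full outside height and two horizontal rails spanning the gap between the stiles.

The bookshelf is on the floor beside the stool on its −y side. The picture frame is on top of the stool.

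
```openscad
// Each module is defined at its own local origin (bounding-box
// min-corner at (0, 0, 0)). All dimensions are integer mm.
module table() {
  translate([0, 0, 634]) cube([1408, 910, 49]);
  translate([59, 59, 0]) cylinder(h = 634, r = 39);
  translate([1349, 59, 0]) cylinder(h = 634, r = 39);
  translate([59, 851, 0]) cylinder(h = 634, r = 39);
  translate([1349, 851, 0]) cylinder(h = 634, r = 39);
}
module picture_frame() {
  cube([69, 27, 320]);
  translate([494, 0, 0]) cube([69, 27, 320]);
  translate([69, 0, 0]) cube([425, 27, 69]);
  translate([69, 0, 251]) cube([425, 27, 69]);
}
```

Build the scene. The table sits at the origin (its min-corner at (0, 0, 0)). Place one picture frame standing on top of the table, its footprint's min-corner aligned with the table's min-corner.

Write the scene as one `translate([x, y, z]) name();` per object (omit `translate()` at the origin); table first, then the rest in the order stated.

table();
translate([0, 0, 683]) picture_frame();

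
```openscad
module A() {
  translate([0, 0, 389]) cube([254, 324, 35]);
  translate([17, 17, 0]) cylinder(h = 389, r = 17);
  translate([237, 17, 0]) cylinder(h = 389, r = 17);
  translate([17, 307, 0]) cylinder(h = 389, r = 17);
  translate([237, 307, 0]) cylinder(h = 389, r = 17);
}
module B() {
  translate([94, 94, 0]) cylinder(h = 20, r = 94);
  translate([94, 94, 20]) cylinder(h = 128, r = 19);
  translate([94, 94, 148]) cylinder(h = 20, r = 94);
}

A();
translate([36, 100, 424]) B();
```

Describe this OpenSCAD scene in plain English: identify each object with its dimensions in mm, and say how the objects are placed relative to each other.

A is a four-legged stool. The seat is 254×324 mm, 35 mm thick, top at z = 424 mm. It stands on four round legs, each 34 mm in diameter, from z = 0 to the seat underside, each leg's axis is inset half a diameter from the nearest pair of seat edges (so the leg's bounding box is flush with the corner).

B is a spool: two coaxial disc flanges of radius 94 mm and thickness 20 mm, joined by a core cylinder of radius 19 mm and height 128 mm. The lower flange rests on z = 0 and the three cylinders share a vertical axis.

The spool is on top of the stool.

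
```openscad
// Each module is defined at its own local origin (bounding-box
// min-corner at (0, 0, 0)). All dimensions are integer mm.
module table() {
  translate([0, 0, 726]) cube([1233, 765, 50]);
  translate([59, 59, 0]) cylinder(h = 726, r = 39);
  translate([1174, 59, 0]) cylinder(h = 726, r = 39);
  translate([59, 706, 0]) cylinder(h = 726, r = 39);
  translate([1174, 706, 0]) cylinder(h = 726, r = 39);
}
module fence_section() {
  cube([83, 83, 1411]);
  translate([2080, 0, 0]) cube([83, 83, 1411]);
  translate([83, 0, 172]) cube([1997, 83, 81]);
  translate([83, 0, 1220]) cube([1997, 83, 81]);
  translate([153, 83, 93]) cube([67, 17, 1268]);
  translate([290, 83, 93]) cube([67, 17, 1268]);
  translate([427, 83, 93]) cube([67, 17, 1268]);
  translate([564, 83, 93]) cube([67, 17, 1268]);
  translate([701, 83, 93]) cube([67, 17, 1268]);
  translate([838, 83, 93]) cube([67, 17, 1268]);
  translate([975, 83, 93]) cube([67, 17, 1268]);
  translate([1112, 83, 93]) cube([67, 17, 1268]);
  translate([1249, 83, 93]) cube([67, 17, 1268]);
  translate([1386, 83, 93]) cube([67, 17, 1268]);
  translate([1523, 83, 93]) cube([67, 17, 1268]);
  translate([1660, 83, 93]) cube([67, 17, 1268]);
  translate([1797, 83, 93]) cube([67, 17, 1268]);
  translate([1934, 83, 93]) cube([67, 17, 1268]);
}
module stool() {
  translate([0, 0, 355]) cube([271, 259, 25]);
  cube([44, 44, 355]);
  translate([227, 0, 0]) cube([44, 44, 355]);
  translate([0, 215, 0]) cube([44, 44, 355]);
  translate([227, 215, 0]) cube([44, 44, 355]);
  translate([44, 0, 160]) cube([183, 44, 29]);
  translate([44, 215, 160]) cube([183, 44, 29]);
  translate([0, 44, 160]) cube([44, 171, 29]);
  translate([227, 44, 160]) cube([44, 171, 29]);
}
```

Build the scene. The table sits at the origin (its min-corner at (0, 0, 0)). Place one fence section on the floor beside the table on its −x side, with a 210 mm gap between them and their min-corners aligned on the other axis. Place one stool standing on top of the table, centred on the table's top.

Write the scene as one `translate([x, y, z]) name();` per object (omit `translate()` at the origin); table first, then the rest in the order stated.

table();
translate([-2373, 0, 0]) fence_section();
translate([481, 253, 776]) stool();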